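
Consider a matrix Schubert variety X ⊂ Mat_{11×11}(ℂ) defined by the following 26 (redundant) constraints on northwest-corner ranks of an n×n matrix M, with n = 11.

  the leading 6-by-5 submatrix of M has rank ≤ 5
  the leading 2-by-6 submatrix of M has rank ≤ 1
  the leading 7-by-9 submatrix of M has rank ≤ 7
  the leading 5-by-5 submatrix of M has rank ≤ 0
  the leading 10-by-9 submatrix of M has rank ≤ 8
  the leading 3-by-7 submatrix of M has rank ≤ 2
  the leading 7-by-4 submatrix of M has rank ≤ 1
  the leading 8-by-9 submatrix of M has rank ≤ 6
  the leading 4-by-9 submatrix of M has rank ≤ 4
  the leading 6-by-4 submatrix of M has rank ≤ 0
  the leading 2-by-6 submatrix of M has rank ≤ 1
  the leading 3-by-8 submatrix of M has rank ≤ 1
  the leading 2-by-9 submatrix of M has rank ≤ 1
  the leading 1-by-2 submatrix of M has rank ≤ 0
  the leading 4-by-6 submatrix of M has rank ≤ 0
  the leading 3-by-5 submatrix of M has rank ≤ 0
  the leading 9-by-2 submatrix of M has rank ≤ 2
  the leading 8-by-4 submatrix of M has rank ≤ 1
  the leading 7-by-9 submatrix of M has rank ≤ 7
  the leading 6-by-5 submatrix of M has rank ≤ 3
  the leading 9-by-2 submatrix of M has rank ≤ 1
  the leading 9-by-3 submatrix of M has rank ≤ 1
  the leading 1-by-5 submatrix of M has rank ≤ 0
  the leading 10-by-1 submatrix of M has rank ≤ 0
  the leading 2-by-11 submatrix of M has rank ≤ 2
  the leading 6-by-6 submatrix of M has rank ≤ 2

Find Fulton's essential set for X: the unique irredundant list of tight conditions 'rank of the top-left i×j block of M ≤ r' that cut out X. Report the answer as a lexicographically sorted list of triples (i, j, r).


Rank table r_w(11×11) implied by the 26 constraints:

  row 1: 0 0 0 0 0 0 1 1 1 1 1
  row 2: 0 0 0 0 0 0 1 1 1 2 2
  row 3: 0 0 0 0 0 0 1 1 2 3 3
  row 4: 0 0 0 0 0 0 1 2 3 4 4
  row 5: 0 0 0 0 0 1 2 3 4 5 5
  row 6: 0 0 0 0 1 2 3 4 5 6 6
  row 7: 0 1 1 1 2 3 4 5 6 7 7
  row 8: 0 1 1 1 2 3 4 5 6 7 8
  row 9: 0 1 1 2 3 4 5 6 7 8 9
  row 10: 0 1 2 3 4 5 6 7 8 9 10
  row 11: 1 2 3 4 5 6 7 8 9 10 11

giving w = (7, 10, 9, 8, 6, 5, 2, 11, 4, 3, 1) via Δ²R.

Rothe diagram D(w) (43 cells), 8 SE-corners (essential conditions):

[(2, 9, 1), (3, 8, 1), (4, 6, 0), (5, 5, 0), (6, 4, 0), (8, 4, 1), (9, 3, 1), (10, 1, 0)]


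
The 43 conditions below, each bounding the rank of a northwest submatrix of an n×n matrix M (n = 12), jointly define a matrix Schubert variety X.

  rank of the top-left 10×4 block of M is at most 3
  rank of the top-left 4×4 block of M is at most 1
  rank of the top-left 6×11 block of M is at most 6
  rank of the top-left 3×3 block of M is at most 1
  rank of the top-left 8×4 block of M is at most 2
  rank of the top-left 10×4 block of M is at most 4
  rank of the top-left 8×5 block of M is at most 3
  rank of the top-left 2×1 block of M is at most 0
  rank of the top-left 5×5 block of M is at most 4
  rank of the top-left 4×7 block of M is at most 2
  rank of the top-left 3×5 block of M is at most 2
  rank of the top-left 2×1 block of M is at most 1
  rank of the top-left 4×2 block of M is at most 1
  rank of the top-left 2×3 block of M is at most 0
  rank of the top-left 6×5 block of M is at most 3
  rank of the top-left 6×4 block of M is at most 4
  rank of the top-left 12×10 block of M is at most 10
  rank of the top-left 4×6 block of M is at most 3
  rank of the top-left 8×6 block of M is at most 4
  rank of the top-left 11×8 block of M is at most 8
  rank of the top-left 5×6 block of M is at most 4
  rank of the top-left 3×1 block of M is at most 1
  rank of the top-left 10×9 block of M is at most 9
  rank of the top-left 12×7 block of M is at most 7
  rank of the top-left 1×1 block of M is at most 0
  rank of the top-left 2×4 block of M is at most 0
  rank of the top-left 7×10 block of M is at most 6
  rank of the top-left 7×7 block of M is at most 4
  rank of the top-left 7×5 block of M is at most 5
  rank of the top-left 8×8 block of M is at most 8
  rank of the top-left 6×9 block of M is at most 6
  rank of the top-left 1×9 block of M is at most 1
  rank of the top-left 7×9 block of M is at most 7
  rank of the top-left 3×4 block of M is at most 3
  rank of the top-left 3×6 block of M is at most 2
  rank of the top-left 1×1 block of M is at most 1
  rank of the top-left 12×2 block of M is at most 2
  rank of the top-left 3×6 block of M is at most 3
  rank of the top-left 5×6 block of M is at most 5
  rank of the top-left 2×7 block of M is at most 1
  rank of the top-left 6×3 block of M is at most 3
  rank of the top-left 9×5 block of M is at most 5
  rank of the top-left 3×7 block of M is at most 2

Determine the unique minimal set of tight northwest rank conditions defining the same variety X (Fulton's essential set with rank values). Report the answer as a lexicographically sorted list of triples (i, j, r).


Propagating the 43 rank bounds to every northwest block:

  0 | 0 | 0 | 0 | 1 | 1 | 1 | 1 | 1 | 1 | 1 | 1
  0 | 0 | 0 | 0 | 1 | 1 | 1 | 2 | 2 | 2 | 2 | 2
  1 | 1 | 1 | 1 | 2 | 2 | 2 | 3 | 3 | 3 | 3 | 3
  1 | 1 | 1 | 1 | 2 | 2 | 2 | 3 | 4 | 4 | 4 | 4
  1 | 2 | 2 | 2 | 3 | 3 | 3 | 4 | 5 | 5 | 5 | 5
  1 | 2 | 2 | 2 | 3 | 4 | 4 | 5 | 6 | 6 | 6 | 6
  1 | 2 | 2 | 2 | 3 | 4 | 4 | 5 | 6 | 6 | 7 | 7
  1 | 2 | 2 | 2 | 3 | 4 | 5 | 6 | 7 | 7 | 8 | 8
  1 | 2 | 3 | 3 | 4 | 5 | 6 | 7 | 8 | 8 | 9 | 9
  1 | 2 | 3 | 3 | 4 | 5 | 6 | 7 | 8 | 9 | 10 | 10
  1 | 2 | 3 | 4 | 5 | 6 | 7 | 8 | 9 | 10 | 11 | 11
  1 | 2 | 3 | 4 | 5 | 6 | 7 | 8 | 9 | 10 | 11 | 12

reading off 1-entries of Δ²R: w = (5, 8, 1, 9, 2, 6, 11, 7, 3, 10, 4, 12).

Fulton essential set (8 of the 24 Rothe cells):

[(2, 4, 0), (2, 7, 1), (4, 4, 1), (4, 7, 2), (7, 7, 4), (7, 10, 6), (8, 4, 2), (10, 4, 3)]


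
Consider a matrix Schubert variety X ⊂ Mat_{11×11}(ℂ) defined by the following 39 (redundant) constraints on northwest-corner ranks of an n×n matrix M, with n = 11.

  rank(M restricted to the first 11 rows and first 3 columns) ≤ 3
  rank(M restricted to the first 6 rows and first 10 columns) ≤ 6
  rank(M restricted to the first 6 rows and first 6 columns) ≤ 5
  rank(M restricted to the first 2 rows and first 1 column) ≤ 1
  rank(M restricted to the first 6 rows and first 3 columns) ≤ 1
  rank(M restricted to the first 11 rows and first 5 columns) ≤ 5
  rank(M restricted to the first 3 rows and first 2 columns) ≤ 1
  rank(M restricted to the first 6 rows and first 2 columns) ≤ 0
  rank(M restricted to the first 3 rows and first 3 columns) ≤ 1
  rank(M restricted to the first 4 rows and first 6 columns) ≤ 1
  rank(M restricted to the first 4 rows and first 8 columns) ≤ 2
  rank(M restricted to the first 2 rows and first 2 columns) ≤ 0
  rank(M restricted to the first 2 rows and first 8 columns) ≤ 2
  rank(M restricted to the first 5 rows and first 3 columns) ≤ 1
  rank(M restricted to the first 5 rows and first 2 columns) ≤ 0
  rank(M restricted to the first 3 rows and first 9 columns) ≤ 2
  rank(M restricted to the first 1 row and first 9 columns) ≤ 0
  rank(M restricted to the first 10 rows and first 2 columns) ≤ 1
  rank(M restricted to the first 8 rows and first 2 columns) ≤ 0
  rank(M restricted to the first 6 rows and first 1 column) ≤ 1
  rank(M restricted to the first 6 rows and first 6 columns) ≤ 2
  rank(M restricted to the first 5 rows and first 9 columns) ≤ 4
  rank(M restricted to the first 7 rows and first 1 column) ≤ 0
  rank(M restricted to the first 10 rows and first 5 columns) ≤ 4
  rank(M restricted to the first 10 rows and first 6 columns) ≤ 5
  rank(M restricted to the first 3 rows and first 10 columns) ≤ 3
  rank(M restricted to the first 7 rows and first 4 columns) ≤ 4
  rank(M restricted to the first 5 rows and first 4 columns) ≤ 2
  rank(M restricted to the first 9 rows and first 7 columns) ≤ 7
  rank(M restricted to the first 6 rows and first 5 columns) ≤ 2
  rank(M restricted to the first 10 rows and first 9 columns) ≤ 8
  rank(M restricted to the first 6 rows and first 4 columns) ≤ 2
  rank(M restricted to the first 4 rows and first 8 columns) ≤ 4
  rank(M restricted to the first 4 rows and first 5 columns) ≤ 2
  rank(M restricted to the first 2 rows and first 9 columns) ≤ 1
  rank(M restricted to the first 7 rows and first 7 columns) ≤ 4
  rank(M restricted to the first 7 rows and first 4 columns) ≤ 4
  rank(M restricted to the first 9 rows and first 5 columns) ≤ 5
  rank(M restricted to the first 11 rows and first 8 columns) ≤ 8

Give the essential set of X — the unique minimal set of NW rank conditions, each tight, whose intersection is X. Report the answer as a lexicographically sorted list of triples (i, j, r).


Rank table r_w(11×11) implied by the 39 constraints:

  0  0  0  0  0  0  0  0  0  1  1
  0  0  1  1  1  1  1  1  1  2  2
  0  0  1  1  1  1  2  2  2  3  3
  0  0  1  1  1  1  2  2  3  4  4
  0  0  1  2  2  2  3  3  4  5  5
  0  0  1  2  2  2  3  4  5  6  6
  0  0  1  2  3  3  4  5  6  7  7
  0  0  1  2  3  4  5  6  7  8  8
  1  1  2  3  4  5  6  7  8  9  9
  1  1  2  3  4  5  6  7  8  9  10
  1  2  3  4  5  6  7  8  9  10  11

reading off 1-entries of Δ²R: w = (10, 3, 7, 9, 4, 8, 5, 6, 1, 11, 2).

Fulton essential set (6 of the 33 Rothe cells):

[(1, 9, 0), (4, 6, 1), (4, 8, 2), (6, 6, 2), (8, 2, 0), (10, 2, 1)]


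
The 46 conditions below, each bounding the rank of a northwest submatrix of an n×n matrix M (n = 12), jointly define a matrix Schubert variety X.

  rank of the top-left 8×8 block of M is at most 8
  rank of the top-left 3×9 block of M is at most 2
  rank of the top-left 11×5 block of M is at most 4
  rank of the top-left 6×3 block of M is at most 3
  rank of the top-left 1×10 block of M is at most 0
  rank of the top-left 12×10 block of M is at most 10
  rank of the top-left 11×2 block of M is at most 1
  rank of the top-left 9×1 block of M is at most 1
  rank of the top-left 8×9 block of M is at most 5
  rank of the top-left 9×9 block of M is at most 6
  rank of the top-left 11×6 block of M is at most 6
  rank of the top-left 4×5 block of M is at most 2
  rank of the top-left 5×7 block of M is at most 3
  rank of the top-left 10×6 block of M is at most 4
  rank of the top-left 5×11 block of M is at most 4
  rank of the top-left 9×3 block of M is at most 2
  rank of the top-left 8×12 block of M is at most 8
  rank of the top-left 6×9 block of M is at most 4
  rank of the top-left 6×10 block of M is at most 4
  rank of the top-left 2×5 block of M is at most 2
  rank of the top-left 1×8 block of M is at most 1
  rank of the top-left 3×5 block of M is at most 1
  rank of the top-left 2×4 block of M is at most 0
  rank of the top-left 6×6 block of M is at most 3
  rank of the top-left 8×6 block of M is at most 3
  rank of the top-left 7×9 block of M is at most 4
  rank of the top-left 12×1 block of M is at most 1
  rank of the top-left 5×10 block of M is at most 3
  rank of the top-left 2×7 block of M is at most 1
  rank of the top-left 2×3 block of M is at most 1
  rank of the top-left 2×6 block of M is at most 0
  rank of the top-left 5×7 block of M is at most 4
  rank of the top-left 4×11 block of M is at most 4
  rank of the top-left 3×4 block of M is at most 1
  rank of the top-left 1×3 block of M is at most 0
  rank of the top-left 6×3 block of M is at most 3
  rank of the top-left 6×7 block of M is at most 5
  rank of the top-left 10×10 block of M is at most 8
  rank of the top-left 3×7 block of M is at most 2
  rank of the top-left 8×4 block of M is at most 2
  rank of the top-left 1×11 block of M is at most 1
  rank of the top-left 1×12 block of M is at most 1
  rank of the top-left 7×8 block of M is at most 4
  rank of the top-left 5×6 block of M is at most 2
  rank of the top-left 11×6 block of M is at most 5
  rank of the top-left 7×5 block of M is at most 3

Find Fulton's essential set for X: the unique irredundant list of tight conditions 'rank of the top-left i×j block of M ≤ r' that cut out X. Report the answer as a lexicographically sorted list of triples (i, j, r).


Rank table r_w(12×12) implied by the 46 constraints:

  R[1]: 0 | 0 | 0 | 0 | 0 | 0 | 0 | 0 | 0 | 0 | 1 | 1
  R[2]: 0 | 0 | 0 | 0 | 0 | 0 | 1 | 1 | 1 | 1 | 2 | 2
  R[3]: 1 | 1 | 1 | 1 | 1 | 1 | 2 | 2 | 2 | 2 | 3 | 3
  R[4]: 1 | 1 | 2 | 2 | 2 | 2 | 3 | 3 | 3 | 3 | 4 | 4
  R[5]: 1 | 1 | 2 | 2 | 2 | 2 | 3 | 3 | 3 | 3 | 4 | 5
  R[6]: 1 | 1 | 2 | 2 | 3 | 3 | 4 | 4 | 4 | 4 | 5 | 6
  R[7]: 1 | 1 | 2 | 2 | 3 | 3 | 4 | 4 | 4 | 5 | 6 | 7
  R[8]: 1 | 1 | 2 | 2 | 3 | 3 | 4 | 5 | 5 | 6 | 7 | 8
  R[9]: 1 | 1 | 2 | 3 | 4 | 4 | 5 | 6 | 6 | 7 | 8 | 9
  R[10]: 1 | 1 | 2 | 3 | 4 | 4 | 5 | 6 | 7 | 8 | 9 | 10
  R[11]: 1 | 1 | 2 | 3 | 4 | 5 | 6 | 7 | 8 | 9 | 10 | 11
  R[12]: 1 | 2 | 3 | 4 | 5 | 6 | 7 | 8 | 9 | 10 | 11 | 12

the unique w with this rank table is (11, 7, 1, 3, 12, 5, 10, 8, 4, 9, 6, 2).

Fulton essential set (9 of the 38 Rothe cells):

[(1, 10, 0), (2, 6, 0), (5, 6, 2), (5, 10, 3), (7, 9, 4), (8, 4, 2), (8, 6, 3), (10, 6, 4), (11, 2, 1)]


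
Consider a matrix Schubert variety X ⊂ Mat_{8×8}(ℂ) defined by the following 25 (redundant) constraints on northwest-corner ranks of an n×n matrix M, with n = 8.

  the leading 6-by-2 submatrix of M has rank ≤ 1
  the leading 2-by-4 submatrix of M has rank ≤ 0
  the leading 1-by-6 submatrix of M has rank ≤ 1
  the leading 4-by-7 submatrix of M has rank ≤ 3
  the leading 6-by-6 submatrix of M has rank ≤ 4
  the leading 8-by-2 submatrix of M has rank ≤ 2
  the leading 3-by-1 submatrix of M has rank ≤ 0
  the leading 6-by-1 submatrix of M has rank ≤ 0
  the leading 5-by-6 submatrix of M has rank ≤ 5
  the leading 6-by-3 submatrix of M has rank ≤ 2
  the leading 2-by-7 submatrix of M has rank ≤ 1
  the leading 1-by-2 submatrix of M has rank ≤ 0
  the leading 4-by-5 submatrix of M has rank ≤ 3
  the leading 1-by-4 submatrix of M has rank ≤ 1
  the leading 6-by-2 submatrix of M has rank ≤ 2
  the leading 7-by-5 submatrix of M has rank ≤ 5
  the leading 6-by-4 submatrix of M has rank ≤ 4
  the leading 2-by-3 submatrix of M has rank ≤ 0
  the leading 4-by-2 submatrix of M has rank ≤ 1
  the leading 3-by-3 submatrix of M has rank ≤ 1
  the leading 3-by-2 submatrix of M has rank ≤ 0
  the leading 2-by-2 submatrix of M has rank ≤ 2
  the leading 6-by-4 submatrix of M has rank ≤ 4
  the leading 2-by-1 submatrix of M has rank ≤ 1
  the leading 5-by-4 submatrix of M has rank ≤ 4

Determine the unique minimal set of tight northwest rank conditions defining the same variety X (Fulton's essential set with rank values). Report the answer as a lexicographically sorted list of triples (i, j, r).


The tightest implied rank at each (i,j), from the 25 conditions:

  0 0 0 0 1 1 1 1
  0 0 0 0 1 1 1 2
  0 0 1 1 2 2 2 3
  0 1 2 2 3 3 3 4
  0 1 2 3 4 4 4 5
  0 1 2 3 4 4 5 6
  1 2 3 4 5 5 6 7
  1 2 3 4 5 6 7 8

hence w(1..8) = (5, 8, 3, 2, 4, 7, 1, 6).

Fulton essential set (5 of the 16 Rothe cells):

[(2, 4, 0), (2, 7, 1), (3, 2, 0), (6, 1, 0), (6, 6, 4)]


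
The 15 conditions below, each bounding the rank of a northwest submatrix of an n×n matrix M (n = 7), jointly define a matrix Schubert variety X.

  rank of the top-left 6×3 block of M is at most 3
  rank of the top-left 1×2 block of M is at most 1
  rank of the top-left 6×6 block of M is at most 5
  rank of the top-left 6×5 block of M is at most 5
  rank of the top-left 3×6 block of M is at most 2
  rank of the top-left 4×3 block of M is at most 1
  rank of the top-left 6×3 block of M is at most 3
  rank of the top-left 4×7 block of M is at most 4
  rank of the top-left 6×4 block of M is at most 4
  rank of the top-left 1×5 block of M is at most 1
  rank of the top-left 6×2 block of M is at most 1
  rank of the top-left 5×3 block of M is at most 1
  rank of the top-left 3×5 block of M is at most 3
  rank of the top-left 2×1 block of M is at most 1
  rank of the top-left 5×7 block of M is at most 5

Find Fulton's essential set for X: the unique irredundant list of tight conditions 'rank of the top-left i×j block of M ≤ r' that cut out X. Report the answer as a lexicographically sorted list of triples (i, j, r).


The tightest implied rank at each (i,j), from the 15 conditions:

  1 1 1 1 1 1 1
  1 1 1 2 2 2 2
  1 1 1 2 2 2 3
  1 1 1 2 3 3 4
  1 1 1 2 3 4 5
  1 1 2 3 4 5 6
  1 2 3 4 5 6 7

the unique w with this rank table is (1, 4, 7, 5, 6, 3, 2).

Rothe diagram D(w) (11 cells), 3 SE-corners (essential conditions):

[(3, 6, 2), (5, 3, 1), (6, 2, 1)]


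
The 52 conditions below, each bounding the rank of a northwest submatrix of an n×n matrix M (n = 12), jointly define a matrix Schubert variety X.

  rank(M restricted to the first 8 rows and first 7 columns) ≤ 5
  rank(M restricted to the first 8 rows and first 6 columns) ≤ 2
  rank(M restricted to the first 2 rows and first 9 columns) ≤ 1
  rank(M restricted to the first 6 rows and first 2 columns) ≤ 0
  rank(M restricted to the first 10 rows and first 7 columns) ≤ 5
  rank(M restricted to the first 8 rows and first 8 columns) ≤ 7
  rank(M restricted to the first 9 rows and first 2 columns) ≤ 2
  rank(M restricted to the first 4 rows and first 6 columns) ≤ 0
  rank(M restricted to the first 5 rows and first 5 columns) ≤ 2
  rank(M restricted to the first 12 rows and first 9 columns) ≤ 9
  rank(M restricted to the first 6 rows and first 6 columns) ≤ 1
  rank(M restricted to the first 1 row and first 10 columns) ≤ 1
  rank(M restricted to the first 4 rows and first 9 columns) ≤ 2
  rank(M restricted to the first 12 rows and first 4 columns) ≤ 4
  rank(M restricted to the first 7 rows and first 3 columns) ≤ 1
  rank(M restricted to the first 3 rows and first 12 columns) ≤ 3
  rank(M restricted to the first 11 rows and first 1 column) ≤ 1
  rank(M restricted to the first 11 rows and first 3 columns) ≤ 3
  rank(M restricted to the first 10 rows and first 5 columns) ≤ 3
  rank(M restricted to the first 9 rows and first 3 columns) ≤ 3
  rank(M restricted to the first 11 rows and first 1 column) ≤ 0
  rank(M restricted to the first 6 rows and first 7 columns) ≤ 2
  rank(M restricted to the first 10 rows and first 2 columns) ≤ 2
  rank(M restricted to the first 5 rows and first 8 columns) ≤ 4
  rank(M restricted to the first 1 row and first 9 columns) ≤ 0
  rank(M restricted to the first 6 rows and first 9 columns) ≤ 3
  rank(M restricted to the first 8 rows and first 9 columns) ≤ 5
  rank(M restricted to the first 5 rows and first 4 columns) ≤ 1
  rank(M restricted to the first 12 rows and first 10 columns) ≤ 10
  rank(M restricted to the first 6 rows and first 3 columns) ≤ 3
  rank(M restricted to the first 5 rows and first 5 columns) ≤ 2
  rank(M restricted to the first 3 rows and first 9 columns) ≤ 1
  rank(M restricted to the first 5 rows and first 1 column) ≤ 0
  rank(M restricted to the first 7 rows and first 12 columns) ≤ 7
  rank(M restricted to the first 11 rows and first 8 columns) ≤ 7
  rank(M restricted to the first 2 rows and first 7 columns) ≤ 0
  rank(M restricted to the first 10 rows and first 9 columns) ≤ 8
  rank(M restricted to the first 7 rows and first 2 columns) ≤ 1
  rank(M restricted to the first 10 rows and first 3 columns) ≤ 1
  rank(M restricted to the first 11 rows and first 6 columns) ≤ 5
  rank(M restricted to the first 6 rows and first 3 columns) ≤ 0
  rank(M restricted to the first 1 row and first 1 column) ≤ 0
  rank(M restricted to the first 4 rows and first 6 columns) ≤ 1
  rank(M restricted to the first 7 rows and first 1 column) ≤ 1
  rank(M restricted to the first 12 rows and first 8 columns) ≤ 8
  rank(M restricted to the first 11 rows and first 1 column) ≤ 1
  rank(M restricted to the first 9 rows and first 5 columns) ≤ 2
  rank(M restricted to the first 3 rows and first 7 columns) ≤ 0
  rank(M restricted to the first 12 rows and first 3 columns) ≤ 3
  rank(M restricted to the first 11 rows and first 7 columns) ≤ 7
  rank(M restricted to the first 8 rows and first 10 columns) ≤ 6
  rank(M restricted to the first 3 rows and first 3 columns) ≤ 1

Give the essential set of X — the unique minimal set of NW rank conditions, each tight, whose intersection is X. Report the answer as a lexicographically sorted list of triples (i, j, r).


Computing R[i][j] = min implied NW-rank bound (n=12, 52 conditions):

  0, 0, 0, 0, 0, 0, 0, 0, 0, 1, 1, 1
  0, 0, 0, 0, 0, 0, 0, 1, 1, 2, 2, 2
  0, 0, 0, 0, 0, 0, 0, 1, 1, 2, 3, 3
  0, 0, 0, 0, 0, 0, 1, 2, 2, 3, 4, 4
  0, 0, 0, 1, 1, 1, 2, 3, 3, 4, 5, 5
  0, 0, 0, 1, 1, 1, 2, 3, 3, 4, 5, 6
  0, 1, 1, 2, 2, 2, 3, 4, 4, 5, 6, 7
  0, 1, 1, 2, 2, 2, 3, 4, 5, 6, 7, 8
  0, 1, 1, 2, 2, 3, 4, 5, 6, 7, 8, 9
  0, 1, 1, 2, 3, 4, 5, 6, 7, 8, 9, 10
  0, 1, 2, 3, 4, 5, 6, 7, 8, 9, 10, 11
  1, 2, 3, 4, 5, 6, 7, 8, 9, 10, 11, 12

hence w(1..12) = (10, 8, 11, 7, 4, 12, 2, 9, 6, 5, 3, 1).

Fulton essential set (11 of the 50 Rothe cells):

[(1, 9, 0), (3, 7, 0), (3, 9, 1), (4, 6, 0), (6, 3, 0), (6, 6, 1), (6, 9, 3), (8, 6, 2), (9, 5, 2), (10, 3, 1), (11, 1, 0)]


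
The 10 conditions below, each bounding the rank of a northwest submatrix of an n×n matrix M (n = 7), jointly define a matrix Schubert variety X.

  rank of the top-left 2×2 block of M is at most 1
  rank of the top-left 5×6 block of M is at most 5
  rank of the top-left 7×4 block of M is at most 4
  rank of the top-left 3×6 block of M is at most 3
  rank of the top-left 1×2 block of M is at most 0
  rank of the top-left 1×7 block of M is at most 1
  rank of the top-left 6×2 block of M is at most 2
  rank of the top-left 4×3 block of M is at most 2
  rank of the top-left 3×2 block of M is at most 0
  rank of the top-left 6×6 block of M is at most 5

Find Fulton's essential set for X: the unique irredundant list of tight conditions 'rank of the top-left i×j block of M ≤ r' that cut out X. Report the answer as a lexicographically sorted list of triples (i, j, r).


The tightest implied rank at each (i,j), from the 10 conditions:

  0 | 0 | 1 | 1 | 1 | 1 | 1
  0 | 0 | 1 | 2 | 2 | 2 | 2
  0 | 0 | 1 | 2 | 3 | 3 | 3
  1 | 1 | 2 | 3 | 4 | 4 | 4
  1 | 2 | 3 | 4 | 5 | 5 | 5
  1 | 2 | 3 | 4 | 5 | 5 | 6
  1 | 2 | 3 | 4 | 5 | 6 | 7

giving w = (3, 4, 5, 1, 2, 7, 6) via Δ²R.

D(w) has 7 cells with 2 SE-corners; essential set:

[(3, 2, 0), (6, 6, 5)]


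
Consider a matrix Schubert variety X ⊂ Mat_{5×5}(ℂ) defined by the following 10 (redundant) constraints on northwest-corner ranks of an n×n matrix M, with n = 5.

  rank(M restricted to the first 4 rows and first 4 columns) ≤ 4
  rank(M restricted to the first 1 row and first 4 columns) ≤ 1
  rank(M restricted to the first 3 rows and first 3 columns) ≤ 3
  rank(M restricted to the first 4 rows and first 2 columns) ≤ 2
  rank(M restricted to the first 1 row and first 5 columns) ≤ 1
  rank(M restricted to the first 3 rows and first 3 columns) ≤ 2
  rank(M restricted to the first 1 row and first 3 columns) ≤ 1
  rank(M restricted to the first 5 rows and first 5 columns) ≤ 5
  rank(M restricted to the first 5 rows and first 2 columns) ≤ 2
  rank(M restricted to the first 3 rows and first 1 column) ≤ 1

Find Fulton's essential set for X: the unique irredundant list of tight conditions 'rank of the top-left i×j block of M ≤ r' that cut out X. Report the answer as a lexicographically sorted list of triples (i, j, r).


Reconstructing r_w from the 10 given conditions:

  R[1]: 1 1 1 1 1
  R[2]: 1 2 2 2 2
  R[3]: 1 2 2 3 3
  R[4]: 1 2 3 4 4
  R[5]: 1 2 3 4 5

so w = (1, 2, 4, 3, 5).

Rothe diagram D(w) (1 cell), 1 SE-corner (essential condition):

[(3, 3, 2)]


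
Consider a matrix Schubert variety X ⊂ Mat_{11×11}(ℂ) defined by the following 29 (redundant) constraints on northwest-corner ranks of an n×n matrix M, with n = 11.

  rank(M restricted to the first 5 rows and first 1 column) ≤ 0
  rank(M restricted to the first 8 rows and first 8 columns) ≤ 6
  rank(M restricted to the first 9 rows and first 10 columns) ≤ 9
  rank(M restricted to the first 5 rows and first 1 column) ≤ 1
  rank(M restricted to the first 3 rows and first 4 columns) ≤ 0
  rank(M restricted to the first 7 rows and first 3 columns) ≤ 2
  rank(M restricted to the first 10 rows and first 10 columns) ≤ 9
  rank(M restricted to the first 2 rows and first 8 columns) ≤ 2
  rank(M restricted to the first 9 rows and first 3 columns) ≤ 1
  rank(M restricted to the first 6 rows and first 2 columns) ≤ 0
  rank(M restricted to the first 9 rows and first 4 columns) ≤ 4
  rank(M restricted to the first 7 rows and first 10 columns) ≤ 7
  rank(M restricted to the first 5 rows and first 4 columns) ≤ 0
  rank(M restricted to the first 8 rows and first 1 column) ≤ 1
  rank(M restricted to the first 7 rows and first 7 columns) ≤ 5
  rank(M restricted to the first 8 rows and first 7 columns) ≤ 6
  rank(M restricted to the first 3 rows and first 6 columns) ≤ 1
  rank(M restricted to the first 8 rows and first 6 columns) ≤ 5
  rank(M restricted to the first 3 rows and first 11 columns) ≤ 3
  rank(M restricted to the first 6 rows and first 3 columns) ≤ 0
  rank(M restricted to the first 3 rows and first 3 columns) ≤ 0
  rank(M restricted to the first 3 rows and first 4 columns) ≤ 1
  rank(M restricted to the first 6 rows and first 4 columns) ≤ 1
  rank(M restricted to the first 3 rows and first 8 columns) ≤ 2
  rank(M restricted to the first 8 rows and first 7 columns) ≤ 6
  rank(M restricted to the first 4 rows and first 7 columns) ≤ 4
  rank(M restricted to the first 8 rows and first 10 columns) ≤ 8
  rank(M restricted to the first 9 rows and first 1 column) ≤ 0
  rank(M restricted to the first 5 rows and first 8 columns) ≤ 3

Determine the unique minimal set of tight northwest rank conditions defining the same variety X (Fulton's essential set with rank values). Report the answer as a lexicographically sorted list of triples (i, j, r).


The tightest implied rank at each (i,j), from the 29 conditions:

  i=1: 0  0  0  0  1  1  1  1  1  1  1
  i=2: 0  0  0  0  1  1  2  2  2  2  2
  i=3: 0  0  0  0  1  1  2  2  3  3  3
  i=4: 0  0  0  0  1  2  3  3  4  4  4
  i=5: 0  0  0  0  1  2  3  3  4  5  5
  i=6: 0  0  0  1  2  3  4  4  5  6  6
  i=7: 0  1  1  2  3  4  5  5  6  7  7
  i=8: 0  1  1  2  3  4  5  6  7  8  8
  i=9: 0  1  1  2  3  4  5  6  7  8  9
  i=10: 1  2  2  3  4  5  6  7  8  9  10
  i=11: 1  2  3  4  5  6  7  8  9  10  11

giving w = (5, 7, 9, 6, 10, 4, 2, 8, 11, 1, 3) via Δ²R.

ℓ(w)=32; the 7 essential cells (i,j,r):

[(3, 6, 1), (3, 8, 2), (5, 4, 0), (5, 8, 3), (6, 3, 0), (9, 1, 0), (9, 3, 1)]


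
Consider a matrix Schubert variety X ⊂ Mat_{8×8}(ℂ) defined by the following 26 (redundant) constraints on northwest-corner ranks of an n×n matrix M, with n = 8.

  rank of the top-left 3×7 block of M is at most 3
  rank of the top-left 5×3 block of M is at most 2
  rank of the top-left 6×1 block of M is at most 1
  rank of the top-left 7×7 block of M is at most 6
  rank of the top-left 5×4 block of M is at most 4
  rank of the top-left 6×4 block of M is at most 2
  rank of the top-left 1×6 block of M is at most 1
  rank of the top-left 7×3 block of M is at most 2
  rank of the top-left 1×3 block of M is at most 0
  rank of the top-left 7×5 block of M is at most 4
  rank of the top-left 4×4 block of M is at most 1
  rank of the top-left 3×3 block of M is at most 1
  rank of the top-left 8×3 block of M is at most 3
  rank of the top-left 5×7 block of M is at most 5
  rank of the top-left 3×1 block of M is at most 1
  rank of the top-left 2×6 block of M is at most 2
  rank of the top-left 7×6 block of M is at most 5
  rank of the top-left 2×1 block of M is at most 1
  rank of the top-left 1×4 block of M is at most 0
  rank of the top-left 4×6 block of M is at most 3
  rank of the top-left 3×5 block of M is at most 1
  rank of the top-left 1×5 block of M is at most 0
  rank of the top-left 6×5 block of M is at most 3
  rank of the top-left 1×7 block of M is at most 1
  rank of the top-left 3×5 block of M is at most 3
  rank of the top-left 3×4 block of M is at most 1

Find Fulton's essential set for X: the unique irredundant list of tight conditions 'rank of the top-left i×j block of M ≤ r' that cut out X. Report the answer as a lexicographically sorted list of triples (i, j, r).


Rank table r_w(8×8) implied by the 26 constraints:

  0 0 0 0 0 1 1 1
  1 1 1 1 1 2 2 2
  1 1 1 1 1 2 3 3
  1 1 1 1 2 3 4 4
  1 2 2 2 3 4 5 5
  1 2 2 2 3 4 5 6
  1 2 2 3 4 5 6 7
  1 2 3 4 5 6 7 8

second differences of R give the permutation w = (6, 1, 7, 5, 2, 8, 4, 3).

Rothe diagram D(w) (15 cells), 5 SE-corners (essential conditions):

[(1, 5, 0), (3, 5, 1), (4, 4, 1), (6, 4, 2), (7, 3, 2)]


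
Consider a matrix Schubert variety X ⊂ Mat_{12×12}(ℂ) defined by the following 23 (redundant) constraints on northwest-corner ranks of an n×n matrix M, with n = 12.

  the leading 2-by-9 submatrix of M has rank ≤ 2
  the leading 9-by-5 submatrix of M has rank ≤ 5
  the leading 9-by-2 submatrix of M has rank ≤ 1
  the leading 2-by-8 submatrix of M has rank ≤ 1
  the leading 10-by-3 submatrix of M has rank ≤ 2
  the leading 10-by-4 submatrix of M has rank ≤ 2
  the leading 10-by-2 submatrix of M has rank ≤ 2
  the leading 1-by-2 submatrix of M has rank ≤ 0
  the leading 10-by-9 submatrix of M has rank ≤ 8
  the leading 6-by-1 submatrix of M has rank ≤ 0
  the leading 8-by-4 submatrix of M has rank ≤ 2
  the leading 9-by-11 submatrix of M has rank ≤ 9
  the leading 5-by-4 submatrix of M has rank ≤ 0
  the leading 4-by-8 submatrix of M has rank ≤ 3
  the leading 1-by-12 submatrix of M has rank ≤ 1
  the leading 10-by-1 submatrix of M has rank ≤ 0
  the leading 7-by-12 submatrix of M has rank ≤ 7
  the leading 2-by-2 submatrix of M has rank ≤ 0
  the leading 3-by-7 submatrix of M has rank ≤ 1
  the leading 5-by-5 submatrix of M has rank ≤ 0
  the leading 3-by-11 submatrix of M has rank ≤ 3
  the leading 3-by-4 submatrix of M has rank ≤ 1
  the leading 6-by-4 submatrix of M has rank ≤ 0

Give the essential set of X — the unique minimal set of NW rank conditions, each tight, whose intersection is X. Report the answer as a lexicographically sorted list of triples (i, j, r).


Rank table r_w(12×12) implied by the 23 constraints:

  row 1: 0  0  0  0  0  1  1  1  1  1  1  1
  row 2: 0  0  0  0  0  1  1  1  2  2  2  2
  row 3: 0  0  0  0  0  1  1  2  3  3  3  3
  row 4: 0  0  0  0  0  1  2  3  4  4  4  4
  row 5: 0  0  0  0  0  1  2  3  4  5  5  5
  row 6: 0  0  0  0  1  2  3  4  5  6  6  6
  row 7: 0  1  1  1  2  3  4  5  6  7  7  7
  row 8: 0  1  2  2  3  4  5  6  7  8  8  8
  row 9: 0  1  2  2  3  4  5  6  7  8  9  9
  row 10: 0  1  2  2  3  4  5  6  7  8  9  10
  row 11: 1  2  3  3  4  5  6  7  8  9  10  11
  row 12: 1  2  3  4  5  6  7  8  9  10  11  12

second differences of R give the permutation w = (6, 9, 8, 7, 10, 5, 2, 3, 11, 12, 1, 4).

Fulton essential set (6 of the 38 Rothe cells):

[(2, 8, 1), (3, 7, 1), (5, 5, 0), (6, 4, 0), (10, 1, 0), (10, 4, 2)]


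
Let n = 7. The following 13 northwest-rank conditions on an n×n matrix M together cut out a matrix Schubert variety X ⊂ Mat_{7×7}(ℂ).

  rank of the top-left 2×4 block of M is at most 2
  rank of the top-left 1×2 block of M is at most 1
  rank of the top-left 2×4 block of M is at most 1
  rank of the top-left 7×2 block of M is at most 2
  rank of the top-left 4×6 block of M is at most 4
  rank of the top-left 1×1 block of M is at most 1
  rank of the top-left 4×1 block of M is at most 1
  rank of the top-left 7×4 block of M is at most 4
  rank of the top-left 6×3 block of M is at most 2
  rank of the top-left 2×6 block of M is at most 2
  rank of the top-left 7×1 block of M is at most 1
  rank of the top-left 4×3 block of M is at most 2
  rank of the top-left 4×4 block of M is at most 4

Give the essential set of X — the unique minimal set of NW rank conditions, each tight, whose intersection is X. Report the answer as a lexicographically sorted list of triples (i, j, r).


Reconstructing r_w from the 13 given conditions:

  1 | 1 | 1 | 1 | 1 | 1 | 1
  1 | 1 | 1 | 1 | 2 | 2 | 2
  1 | 2 | 2 | 2 | 3 | 3 | 3
  1 | 2 | 2 | 3 | 4 | 4 | 4
  1 | 2 | 2 | 3 | 4 | 5 | 5
  1 | 2 | 2 | 3 | 4 | 5 | 6
  1 | 2 | 3 | 4 | 5 | 6 | 7

giving w = (1, 5, 2, 4, 6, 7, 3) via Δ²R.

2 SE-corners of the 6-cell Rothe diagram give Ess(w):

[(2, 4, 1), (6, 3, 2)]


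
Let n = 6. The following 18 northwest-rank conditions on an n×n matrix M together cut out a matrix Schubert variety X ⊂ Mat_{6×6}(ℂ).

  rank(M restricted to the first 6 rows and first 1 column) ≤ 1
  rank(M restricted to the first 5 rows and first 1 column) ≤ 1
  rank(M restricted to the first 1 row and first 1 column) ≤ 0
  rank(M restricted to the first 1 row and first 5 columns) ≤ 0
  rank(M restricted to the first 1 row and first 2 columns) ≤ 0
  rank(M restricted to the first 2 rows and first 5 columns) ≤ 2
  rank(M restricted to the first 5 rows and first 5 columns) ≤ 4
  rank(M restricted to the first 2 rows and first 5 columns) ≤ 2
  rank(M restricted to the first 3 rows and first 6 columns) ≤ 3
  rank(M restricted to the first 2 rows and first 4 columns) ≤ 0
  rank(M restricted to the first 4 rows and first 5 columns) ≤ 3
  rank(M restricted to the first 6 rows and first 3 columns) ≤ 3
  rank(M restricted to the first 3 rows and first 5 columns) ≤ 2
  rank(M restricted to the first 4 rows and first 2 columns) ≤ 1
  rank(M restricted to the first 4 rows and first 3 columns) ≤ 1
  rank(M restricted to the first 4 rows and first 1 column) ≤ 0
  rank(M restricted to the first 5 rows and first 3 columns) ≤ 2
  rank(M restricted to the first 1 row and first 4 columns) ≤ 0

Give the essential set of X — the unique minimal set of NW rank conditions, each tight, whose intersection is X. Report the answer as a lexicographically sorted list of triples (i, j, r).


Reconstructing r_w from the 18 given conditions:

  row 1: 0 0 0 0 0 1
  row 2: 0 0 0 0 1 2
  row 3: 0 1 1 1 2 3
  row 4: 0 1 1 2 3 4
  row 5: 1 2 2 3 4 5
  row 6: 1 2 3 4 5 6

so w = (6, 5, 2, 4, 1, 3).

Rothe diagram D(w) (12 cells), 4 SE-corners (essential conditions):

[(1, 5, 0), (2, 4, 0), (4, 1, 0), (4, 3, 1)]


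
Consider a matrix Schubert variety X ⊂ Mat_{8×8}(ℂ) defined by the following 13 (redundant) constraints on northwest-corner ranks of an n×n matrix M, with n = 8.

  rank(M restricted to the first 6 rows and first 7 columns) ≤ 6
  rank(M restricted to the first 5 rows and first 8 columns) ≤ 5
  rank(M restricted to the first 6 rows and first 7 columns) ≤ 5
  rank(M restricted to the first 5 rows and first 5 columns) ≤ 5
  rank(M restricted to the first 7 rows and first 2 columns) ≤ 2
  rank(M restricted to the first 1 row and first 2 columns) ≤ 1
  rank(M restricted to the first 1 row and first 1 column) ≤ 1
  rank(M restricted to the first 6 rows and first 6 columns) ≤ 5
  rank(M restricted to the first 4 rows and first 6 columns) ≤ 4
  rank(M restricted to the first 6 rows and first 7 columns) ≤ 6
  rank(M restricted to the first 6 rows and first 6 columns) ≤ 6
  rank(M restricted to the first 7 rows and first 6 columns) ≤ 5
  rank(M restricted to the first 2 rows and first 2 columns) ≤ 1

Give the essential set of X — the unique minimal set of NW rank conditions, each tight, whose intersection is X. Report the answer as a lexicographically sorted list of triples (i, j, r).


The tightest implied rank at each (i,j), from the 13 conditions:

  1  1  1  1  1  1  1  1
  1  1  2  2  2  2  2  2
  1  2  3  3  3  3  3  3
  1  2  3  4  4  4  4  4
  1  2  3  4  5  5  5  5
  1  2  3  4  5  5  5  6
  1  2  3  4  5  5  6  7
  1  2  3  4  5  6  7  8

so w = (1, 3, 2, 4, 5, 8, 7, 6).

|D(w)|=4, |Ess(w)|=3:

[(2, 2, 1), (6, 7, 5), (7, 6, 5)]


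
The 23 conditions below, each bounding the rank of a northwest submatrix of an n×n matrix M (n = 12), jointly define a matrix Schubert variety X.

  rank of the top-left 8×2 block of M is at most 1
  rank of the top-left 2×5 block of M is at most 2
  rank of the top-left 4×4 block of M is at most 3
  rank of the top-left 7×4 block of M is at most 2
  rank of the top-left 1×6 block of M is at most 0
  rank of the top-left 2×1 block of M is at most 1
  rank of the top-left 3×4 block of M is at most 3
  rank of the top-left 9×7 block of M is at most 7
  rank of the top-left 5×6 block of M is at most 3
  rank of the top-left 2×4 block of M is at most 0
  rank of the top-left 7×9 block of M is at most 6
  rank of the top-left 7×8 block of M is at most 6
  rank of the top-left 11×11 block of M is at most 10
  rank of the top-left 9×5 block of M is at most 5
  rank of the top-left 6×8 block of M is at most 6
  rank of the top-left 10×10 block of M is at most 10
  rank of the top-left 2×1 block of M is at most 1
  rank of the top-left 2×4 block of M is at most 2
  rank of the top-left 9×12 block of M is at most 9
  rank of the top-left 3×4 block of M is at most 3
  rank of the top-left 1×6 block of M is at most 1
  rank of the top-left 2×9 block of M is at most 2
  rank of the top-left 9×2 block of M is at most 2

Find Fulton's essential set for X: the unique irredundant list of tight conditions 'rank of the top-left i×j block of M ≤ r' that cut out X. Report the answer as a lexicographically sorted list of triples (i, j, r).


Rank table r_w(12×12) implied by the 23 constraints:

  R[1]: 0, 0, 0, 0, 0, 0, 1, 1, 1, 1, 1, 1
  R[2]: 0, 0, 0, 0, 1, 1, 2, 2, 2, 2, 2, 2
  R[3]: 1, 1, 1, 1, 2, 2, 3, 3, 3, 3, 3, 3
  R[4]: 1, 1, 2, 2, 3, 3, 4, 4, 4, 4, 4, 4
  R[5]: 1, 1, 2, 2, 3, 3, 4, 5, 5, 5, 5, 5
  R[6]: 1, 1, 2, 2, 3, 4, 5, 6, 6, 6, 6, 6
  R[7]: 1, 1, 2, 2, 3, 4, 5, 6, 6, 7, 7, 7
  R[8]: 1, 1, 2, 3, 4, 5, 6, 7, 7, 8, 8, 8
  R[9]: 1, 2, 3, 4, 5, 6, 7, 8, 8, 9, 9, 9
  R[10]: 1, 2, 3, 4, 5, 6, 7, 8, 9, 10, 10, 10
  R[11]: 1, 2, 3, 4, 5, 6, 7, 8, 9, 10, 10, 11
  R[12]: 1, 2, 3, 4, 5, 6, 7, 8, 9, 10, 11, 12

second differences of R give the permutation w = (7, 5, 1, 3, 8, 6, 10, 4, 2, 9, 12, 11).

D(w) has 21 cells with 7 SE-corners; essential set:

[(1, 6, 0), (2, 4, 0), (5, 6, 3), (7, 4, 2), (7, 9, 6), (8, 2, 1), (11, 11, 10)]


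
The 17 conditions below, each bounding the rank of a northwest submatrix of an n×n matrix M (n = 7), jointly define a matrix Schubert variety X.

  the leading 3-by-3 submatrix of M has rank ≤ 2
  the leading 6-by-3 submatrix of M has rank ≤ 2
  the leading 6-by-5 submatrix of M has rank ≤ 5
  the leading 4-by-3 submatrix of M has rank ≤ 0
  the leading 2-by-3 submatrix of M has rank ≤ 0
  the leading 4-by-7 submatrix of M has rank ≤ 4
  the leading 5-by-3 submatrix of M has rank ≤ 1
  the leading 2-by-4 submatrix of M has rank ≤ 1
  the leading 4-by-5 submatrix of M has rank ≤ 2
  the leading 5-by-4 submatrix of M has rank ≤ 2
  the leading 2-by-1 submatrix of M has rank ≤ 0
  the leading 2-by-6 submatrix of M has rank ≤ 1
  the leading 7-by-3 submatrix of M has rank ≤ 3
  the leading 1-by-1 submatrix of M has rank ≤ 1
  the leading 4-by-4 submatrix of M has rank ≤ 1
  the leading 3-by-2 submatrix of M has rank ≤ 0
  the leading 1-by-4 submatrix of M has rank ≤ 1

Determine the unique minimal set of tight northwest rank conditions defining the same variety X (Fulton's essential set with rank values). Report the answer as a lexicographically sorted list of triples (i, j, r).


Recovering R(i,j) via the rank-extension bound from the 17 conditions:

  i=1: 0 0 0 1 1 1 1
  i=2: 0 0 0 1 1 1 2
  i=3: 0 0 0 1 2 2 3
  i=4: 0 0 0 1 2 3 4
  i=5: 1 1 1 2 3 4 5
  i=6: 1 2 2 3 4 5 6
  i=7: 1 2 3 4 5 6 7

giving w = (4, 7, 5, 6, 1, 2, 3) via Δ²R.

Rothe diagram D(w) (14 cells), 2 SE-corners (essential conditions):

[(2, 6, 1), (4, 3, 0)]


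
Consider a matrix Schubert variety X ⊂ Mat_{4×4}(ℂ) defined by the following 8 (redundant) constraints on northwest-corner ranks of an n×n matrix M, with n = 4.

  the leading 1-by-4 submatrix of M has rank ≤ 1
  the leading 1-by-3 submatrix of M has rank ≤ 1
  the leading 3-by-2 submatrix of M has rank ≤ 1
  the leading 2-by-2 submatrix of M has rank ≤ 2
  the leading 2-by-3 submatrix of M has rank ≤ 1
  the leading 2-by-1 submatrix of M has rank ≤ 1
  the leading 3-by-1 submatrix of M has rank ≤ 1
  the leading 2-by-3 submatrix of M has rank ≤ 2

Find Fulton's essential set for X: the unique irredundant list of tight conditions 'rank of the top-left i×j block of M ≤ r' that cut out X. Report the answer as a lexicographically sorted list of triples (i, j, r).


Reconstructing r_w from the 8 given conditions:

  row 1: 1  1  1  1
  row 2: 1  1  1  2
  row 3: 1  1  2  3
  row 4: 1  2  3  4

second differences of R give the permutation w = (1, 4, 3, 2).

2 SE-corners of the 3-cell Rothe diagram give Ess(w):

[(2, 3, 1), (3, 2, 1)]
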